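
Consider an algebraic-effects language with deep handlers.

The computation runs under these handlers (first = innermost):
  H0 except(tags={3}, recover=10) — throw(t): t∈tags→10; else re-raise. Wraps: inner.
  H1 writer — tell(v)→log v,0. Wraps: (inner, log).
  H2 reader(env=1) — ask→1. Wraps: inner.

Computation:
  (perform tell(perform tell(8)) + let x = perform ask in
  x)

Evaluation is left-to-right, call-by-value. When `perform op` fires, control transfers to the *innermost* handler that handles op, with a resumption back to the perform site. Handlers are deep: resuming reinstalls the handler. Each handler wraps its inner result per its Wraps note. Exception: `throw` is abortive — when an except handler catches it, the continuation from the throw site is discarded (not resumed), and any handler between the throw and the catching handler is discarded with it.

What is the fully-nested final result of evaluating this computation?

Working:
tell(8) @ H1 ⇒ log+=8
tell(0) @ H1 ⇒ log+=0
ask @ H2 ⇒ 1
H0 returns 1
H1 returns (1, (8, 0))
H2 returns (1, (8, 0))
= (1, (8, 0))

Answer: (1, (8, 0))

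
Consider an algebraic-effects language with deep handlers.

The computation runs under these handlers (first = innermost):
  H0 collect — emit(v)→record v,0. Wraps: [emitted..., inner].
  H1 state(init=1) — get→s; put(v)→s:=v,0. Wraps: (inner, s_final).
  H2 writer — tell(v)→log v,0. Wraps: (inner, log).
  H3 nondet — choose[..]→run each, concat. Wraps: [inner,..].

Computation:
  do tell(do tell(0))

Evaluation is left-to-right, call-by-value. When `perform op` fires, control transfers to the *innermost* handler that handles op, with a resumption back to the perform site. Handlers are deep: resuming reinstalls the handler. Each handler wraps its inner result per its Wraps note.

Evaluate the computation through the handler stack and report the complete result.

Answer: [(([0], 1), (0, 0))]

Working:
tell(0) @ H2 ⇒ log+=0
tell(0) @ H2 ⇒ log+=0
H0 returns [0]
H1 returns ([0], 1)
H2 returns (([0], 1), (0, 0))
H3 returns [(([0], 1), (0, 0))]
= [(([0], 1), (0, 0))]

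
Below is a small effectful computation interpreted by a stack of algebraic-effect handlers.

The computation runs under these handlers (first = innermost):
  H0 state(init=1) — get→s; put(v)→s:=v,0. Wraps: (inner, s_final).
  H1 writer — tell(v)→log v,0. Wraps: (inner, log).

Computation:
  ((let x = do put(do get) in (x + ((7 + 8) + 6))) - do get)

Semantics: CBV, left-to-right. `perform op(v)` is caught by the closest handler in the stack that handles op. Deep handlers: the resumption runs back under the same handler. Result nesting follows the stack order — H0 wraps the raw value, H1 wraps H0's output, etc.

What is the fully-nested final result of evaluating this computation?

Step-by-step:
get @ H0 ⇒ 1
put(1) @ H0 ⇒ s:=1
get @ H0 ⇒ 1
H0 returns (20, 1)
H1 returns ((20, 1), ())
= ((20, 1), ())

Answer: ((20, 1), ())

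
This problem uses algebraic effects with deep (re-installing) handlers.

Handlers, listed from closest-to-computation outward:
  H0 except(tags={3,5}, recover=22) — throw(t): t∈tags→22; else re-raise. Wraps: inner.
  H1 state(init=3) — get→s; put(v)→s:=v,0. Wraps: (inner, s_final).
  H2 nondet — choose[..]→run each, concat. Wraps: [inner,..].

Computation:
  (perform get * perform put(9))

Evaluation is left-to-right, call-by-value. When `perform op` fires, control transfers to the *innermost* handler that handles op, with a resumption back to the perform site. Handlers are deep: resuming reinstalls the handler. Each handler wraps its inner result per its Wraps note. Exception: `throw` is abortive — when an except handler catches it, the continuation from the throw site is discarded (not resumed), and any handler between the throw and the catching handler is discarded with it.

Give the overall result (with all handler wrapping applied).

Answer: [(0, 9)]

Evaluation trace:
get @ H1 ⇒ 3
put(9) @ H1 ⇒ s:=9
H0 returns 0
H1 returns (0, 9)
H2 returns [(0, 9)]
= [(0, 9)]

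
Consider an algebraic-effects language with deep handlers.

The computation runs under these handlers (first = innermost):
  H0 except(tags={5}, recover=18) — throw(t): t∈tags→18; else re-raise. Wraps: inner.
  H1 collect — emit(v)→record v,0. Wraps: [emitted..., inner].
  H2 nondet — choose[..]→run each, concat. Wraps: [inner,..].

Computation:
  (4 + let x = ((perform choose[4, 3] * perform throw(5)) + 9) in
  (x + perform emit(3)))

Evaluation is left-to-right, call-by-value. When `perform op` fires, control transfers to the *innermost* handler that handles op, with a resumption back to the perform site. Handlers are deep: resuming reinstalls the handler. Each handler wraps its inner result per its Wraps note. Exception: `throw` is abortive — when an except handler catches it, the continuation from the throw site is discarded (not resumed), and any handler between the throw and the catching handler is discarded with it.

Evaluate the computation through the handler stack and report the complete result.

Answer: [[18], [18]]

Working:
choose[4, 3] @ H2
  branch[0] choose=4:
    throw(5) @ H0 caught ⇒ 18
    H1 returns [18]
    H2 returns [[18]]
  branch[1] choose=3:
    throw(5) @ H0 caught ⇒ 18
    H1 returns [18]
    H2 returns [[18]]
= [[18], [18]]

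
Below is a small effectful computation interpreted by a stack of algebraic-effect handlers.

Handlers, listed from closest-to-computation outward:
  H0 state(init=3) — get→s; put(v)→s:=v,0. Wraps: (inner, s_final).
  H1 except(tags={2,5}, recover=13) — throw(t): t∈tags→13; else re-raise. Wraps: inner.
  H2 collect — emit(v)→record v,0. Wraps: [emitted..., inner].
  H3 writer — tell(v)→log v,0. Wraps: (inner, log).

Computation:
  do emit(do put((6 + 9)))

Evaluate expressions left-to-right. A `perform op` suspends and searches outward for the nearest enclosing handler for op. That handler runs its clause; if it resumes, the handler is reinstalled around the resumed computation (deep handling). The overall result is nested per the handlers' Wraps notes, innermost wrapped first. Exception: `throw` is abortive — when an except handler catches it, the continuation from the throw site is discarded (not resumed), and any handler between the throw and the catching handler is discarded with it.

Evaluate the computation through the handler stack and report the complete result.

Evaluation trace:
put(15) @ H0 ⇒ s:=15
emit(0) @ H2 ⇒ out+=0
H0 returns (0, 15)
H1 returns (0, 15)
H2 returns [0, (0, 15)]
H3 returns ([0, (0, 15)], ())
= ([0, (0, 15)], ())

Answer: ([0, (0, 15)], ())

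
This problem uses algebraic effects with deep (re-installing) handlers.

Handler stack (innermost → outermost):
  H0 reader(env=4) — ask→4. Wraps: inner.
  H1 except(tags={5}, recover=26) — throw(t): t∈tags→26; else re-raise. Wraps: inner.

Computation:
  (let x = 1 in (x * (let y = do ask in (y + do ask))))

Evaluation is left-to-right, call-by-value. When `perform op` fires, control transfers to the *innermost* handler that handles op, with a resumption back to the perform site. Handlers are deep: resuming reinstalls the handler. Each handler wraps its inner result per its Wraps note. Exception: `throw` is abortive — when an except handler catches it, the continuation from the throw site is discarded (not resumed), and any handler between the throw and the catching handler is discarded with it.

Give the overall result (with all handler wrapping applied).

Step-by-step:
ask @ H0 ⇒ 4
ask @ H0 ⇒ 4
H0 returns 8
H1 returns 8
= 8

Answer: 8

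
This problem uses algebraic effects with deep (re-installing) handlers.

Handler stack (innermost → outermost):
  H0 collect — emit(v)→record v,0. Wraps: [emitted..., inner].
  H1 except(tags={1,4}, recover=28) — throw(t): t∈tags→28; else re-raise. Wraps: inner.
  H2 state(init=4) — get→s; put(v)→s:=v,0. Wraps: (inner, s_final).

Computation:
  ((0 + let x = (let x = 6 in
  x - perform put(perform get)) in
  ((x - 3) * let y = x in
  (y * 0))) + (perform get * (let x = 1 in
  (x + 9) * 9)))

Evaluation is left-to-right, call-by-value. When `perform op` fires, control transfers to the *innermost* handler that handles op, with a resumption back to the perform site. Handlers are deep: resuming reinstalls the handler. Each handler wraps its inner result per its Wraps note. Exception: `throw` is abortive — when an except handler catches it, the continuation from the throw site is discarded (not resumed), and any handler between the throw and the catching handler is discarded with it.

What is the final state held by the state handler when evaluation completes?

Answer: 4

Step-by-step:
get @ H2 ⇒ 4
put(4) @ H2 ⇒ s:=4
get @ H2 ⇒ 4
H0 returns [360]
H1 returns [360]
H2 returns ([360], 4)
= ([360], 4)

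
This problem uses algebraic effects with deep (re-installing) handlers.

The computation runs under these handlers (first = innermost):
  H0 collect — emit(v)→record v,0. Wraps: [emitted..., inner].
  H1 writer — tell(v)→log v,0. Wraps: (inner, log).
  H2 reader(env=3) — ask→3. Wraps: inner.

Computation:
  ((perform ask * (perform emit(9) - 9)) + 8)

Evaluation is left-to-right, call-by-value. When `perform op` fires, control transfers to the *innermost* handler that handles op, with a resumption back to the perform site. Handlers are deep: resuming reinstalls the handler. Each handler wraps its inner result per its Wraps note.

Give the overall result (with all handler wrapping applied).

Answer: ([9, -19], ())

Working:
ask @ H2 ⇒ 3
emit(9) @ H0 ⇒ out+=9
H0 returns [9, -19]
H1 returns ([9, -19], ())
H2 returns ([9, -19], ())
= ([9, -19], ())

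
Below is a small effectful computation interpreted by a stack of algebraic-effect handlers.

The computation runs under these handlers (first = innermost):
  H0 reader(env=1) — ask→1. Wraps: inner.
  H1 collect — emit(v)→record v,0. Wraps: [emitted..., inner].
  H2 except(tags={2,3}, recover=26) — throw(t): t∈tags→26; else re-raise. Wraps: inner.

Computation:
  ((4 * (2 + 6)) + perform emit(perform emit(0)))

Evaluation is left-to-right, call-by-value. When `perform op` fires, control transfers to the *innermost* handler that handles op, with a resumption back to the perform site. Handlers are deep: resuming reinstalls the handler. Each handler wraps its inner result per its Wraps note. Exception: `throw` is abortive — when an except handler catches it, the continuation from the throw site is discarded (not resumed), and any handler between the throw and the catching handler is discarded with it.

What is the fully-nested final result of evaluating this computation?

Evaluation trace:
emit(0) @ H1 ⇒ out+=0
emit(0) @ H1 ⇒ out+=0
H0 returns 32
H1 returns [0, 0, 32]
H2 returns [0, 0, 32]
= [0, 0, 32]

Answer: [0, 0, 32]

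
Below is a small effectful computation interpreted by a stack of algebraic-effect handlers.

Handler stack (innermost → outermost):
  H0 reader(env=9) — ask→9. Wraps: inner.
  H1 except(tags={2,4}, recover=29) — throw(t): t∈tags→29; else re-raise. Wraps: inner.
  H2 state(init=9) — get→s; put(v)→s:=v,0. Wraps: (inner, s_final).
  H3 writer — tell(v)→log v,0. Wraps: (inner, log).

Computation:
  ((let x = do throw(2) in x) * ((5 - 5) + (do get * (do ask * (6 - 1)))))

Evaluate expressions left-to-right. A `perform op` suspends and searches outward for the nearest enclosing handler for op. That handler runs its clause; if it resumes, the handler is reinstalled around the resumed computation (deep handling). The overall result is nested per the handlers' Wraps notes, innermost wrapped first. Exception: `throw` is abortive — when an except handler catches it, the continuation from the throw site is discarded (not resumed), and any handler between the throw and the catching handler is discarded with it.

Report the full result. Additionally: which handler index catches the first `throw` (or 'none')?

Working:
throw(2) @ H1 caught ⇒ 29
H2 returns (29, 9)
H3 returns ((29, 9), ())
= ((29, 9), ())

Answer: ((29, 9), ()) ; first throw caught by: H1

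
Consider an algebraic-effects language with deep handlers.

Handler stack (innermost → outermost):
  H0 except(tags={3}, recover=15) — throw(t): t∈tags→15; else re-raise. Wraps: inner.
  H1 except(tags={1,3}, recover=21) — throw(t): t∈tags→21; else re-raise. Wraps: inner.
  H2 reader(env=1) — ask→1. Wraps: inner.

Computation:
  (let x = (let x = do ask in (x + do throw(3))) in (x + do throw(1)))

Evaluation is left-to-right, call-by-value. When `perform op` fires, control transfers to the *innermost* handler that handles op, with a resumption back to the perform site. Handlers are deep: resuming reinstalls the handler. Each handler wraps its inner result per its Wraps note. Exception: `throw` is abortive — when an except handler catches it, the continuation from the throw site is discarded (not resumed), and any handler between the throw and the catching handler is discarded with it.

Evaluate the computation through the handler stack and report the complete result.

Answer: 15

Evaluation trace:
ask @ H2 ⇒ 1
throw(3) @ H0 caught ⇒ 15
H1 returns 15
H2 returns 15
= 15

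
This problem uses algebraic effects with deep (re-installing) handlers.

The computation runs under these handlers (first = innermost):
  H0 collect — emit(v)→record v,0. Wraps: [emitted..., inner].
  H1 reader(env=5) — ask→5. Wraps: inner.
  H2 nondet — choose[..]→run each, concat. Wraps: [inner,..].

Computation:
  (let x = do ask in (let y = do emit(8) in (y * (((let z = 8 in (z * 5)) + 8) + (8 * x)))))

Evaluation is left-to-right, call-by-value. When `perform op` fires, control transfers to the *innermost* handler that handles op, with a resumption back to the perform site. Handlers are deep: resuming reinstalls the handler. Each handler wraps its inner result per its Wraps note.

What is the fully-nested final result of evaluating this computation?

Working:
ask @ H1 ⇒ 5
emit(8) @ H0 ⇒ out+=8
H0 returns [8, 0]
H1 returns [8, 0]
H2 returns [[8, 0]]
= [[8, 0]]

Answer: [[8, 0]]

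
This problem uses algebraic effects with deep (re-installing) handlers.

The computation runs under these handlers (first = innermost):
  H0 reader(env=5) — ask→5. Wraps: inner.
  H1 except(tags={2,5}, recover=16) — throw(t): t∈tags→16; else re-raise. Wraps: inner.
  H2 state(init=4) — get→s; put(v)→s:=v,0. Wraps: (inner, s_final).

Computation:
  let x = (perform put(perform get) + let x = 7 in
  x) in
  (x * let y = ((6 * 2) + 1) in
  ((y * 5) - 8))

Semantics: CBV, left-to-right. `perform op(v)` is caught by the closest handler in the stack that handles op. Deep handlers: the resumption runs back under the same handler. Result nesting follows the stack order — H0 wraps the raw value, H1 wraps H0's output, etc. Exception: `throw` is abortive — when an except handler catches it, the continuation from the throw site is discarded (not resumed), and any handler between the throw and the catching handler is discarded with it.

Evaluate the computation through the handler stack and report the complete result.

Answer: (399, 4)

Step-by-step:
get @ H2 ⇒ 4
put(4) @ H2 ⇒ s:=4
H0 returns 399
H1 returns 399
H2 returns (399, 4)
= (399, 4)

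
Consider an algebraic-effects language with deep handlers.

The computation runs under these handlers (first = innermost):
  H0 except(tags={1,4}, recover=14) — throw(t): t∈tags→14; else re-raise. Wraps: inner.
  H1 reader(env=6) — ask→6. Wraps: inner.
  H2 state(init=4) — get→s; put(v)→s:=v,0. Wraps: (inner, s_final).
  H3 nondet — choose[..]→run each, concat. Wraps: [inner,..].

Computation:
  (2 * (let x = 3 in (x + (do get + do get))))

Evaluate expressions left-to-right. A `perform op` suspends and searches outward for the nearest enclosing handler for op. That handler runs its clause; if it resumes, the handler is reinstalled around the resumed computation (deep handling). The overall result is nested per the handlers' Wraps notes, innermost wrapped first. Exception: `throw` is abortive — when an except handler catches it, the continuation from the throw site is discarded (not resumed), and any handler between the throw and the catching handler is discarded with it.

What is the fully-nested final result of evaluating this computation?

Answer: [(22, 4)]

Evaluation trace:
get @ H2 ⇒ 4
get @ H2 ⇒ 4
H0 returns 22
H1 returns 22
H2 returns (22, 4)
H3 returns [(22, 4)]
= [(22, 4)]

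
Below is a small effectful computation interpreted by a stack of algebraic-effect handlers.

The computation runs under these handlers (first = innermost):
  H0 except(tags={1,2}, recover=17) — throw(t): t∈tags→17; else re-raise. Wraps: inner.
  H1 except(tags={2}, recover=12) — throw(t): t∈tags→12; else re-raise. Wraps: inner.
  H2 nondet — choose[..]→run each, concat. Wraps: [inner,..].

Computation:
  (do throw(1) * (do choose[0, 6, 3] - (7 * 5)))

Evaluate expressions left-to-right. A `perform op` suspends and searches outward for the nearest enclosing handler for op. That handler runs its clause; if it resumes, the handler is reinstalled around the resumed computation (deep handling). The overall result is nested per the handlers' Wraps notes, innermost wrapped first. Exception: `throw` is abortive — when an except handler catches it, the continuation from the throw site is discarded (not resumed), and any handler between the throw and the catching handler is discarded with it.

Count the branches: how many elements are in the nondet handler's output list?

Working:
throw(1) @ H0 caught ⇒ 17
H1 returns 17
H2 returns [17]
= [17]

Answer: 1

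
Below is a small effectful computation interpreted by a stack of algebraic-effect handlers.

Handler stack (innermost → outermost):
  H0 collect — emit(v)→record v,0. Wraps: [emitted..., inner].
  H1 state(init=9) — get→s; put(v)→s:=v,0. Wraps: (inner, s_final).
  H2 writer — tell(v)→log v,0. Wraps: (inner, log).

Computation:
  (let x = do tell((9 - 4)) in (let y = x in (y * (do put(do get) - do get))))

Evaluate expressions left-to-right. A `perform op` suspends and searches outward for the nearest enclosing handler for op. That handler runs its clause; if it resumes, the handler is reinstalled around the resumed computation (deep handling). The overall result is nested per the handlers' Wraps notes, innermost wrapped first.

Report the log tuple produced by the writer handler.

Evaluation trace:
tell(5) @ H2 ⇒ log+=5
get @ H1 ⇒ 9
put(9) @ H1 ⇒ s:=9
get @ H1 ⇒ 9
H0 returns [0]
H1 returns ([0], 9)
H2 returns (([0], 9), (5))
= (([0], 9), (5))

Answer: (5)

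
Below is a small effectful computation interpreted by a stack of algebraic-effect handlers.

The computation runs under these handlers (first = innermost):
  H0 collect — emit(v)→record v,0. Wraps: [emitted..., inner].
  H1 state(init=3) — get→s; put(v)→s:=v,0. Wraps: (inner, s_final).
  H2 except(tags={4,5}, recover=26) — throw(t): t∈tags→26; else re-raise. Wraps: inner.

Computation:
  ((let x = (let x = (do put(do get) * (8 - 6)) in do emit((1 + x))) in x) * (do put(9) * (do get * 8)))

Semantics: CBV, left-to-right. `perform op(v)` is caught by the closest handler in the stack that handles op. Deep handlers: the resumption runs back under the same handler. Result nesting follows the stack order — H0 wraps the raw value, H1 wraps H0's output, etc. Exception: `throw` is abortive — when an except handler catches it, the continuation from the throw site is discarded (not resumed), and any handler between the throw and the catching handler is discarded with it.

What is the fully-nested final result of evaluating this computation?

Evaluation trace:
get @ H1 ⇒ 3
put(3) @ H1 ⇒ s:=3
emit(1) @ H0 ⇒ out+=1
put(9) @ H1 ⇒ s:=9
get @ H1 ⇒ 9
H0 returns [1, 0]
H1 returns ([1, 0], 9)
H2 returns ([1, 0], 9)
= ([1, 0], 9)

Answer: ([1, 0], 9)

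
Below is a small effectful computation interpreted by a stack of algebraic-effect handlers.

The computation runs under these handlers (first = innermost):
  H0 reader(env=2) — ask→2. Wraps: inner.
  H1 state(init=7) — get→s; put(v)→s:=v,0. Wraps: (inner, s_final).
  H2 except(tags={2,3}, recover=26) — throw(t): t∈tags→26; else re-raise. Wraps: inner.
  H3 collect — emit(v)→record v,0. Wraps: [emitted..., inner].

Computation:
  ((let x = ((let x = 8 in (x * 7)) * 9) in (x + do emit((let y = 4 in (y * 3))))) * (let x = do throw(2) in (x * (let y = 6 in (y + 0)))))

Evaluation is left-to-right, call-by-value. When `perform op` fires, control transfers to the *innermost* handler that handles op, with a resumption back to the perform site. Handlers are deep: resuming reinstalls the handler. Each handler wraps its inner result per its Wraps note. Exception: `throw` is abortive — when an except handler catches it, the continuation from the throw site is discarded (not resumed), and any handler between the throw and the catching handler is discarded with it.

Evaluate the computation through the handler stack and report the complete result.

Answer: [12, 26]

Evaluation trace:
emit(12) @ H3 ⇒ out+=12
throw(2) @ H2 caught ⇒ 26
H3 returns [12, 26]
= [12, 26]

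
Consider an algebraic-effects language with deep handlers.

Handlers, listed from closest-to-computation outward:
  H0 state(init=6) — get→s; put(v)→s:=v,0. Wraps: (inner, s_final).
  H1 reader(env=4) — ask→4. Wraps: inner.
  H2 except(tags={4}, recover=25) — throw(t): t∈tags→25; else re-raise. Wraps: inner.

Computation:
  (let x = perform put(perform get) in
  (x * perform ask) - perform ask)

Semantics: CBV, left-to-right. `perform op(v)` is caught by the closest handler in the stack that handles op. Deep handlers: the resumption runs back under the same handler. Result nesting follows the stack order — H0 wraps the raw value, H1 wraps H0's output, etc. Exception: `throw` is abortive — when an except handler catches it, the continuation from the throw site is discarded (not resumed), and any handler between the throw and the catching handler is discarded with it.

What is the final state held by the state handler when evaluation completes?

Evaluation trace:
get @ H0 ⇒ 6
put(6) @ H0 ⇒ s:=6
ask @ H1 ⇒ 4
ask @ H1 ⇒ 4
H0 returns (-4, 6)
H1 returns (-4, 6)
H2 returns (-4, 6)
= (-4, 6)

Answer: 6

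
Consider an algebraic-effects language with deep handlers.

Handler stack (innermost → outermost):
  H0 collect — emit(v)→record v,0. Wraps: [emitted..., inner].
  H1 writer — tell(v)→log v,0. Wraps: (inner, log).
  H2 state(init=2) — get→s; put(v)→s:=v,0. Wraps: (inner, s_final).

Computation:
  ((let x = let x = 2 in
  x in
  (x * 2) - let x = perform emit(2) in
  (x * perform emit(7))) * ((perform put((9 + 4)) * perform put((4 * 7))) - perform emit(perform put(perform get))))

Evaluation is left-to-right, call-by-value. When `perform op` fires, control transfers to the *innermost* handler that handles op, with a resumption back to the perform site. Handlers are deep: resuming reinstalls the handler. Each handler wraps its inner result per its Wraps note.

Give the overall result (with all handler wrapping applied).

Answer: (([2, 7, 0, 0], ()), 28)

Step-by-step:
emit(2) @ H0 ⇒ out+=2
emit(7) @ H0 ⇒ out+=7
put(13) @ H2 ⇒ s:=13
put(28) @ H2 ⇒ s:=28
get @ H2 ⇒ 28
put(28) @ H2 ⇒ s:=28
emit(0) @ H0 ⇒ out+=0
H0 returns [2, 7, 0, 0]
H1 returns ([2, 7, 0, 0], ())
H2 returns (([2, 7, 0, 0], ()), 28)
= (([2, 7, 0, 0], ()), 28)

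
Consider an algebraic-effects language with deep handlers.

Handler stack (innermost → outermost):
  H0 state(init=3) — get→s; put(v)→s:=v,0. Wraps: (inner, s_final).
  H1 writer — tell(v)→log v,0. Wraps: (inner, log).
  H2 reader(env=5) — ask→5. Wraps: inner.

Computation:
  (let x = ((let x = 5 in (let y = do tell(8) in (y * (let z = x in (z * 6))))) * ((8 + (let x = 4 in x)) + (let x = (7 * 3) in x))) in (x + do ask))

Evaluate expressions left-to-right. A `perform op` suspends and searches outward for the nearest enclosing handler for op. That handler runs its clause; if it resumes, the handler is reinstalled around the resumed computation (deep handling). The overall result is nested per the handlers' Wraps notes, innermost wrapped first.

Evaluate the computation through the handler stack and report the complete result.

Answer: ((5, 3), (8))

Working:
tell(8) @ H1 ⇒ log+=8
ask @ H2 ⇒ 5
H0 returns (5, 3)
H1 returns ((5, 3), (8))
H2 returns ((5, 3), (8))
= ((5, 3), (8))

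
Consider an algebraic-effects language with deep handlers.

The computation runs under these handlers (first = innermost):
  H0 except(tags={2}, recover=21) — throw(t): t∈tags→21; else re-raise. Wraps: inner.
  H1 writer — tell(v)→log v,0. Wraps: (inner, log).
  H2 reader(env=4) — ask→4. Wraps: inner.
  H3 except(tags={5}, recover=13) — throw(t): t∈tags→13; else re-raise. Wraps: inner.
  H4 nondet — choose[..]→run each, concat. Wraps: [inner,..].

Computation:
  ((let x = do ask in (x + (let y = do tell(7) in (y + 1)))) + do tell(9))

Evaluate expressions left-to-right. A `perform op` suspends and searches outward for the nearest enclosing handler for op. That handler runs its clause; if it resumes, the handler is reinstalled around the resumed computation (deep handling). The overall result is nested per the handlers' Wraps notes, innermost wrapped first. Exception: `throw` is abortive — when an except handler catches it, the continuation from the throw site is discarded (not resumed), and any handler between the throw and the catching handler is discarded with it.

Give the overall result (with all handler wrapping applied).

Step-by-step:
ask @ H2 ⇒ 4
tell(7) @ H1 ⇒ log+=7
tell(9) @ H1 ⇒ log+=9
H0 returns 5
H1 returns (5, (7, 9))
H2 returns (5, (7, 9))
H3 returns (5, (7, 9))
H4 returns [(5, (7, 9))]
= [(5, (7, 9))]

Answer: [(5, (7, 9))]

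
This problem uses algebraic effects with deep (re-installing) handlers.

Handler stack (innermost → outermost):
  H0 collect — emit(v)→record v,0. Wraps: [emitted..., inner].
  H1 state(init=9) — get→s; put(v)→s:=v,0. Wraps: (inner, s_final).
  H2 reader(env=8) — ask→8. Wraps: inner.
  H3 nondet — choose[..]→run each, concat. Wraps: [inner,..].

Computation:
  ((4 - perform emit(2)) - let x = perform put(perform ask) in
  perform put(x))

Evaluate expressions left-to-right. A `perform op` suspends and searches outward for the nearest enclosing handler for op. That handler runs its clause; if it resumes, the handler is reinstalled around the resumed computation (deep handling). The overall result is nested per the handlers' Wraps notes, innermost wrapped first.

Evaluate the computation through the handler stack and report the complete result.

Answer: [([2, 4], 0)]

Working:
emit(2) @ H0 ⇒ out+=2
ask @ H2 ⇒ 8
put(8) @ H1 ⇒ s:=8
put(0) @ H1 ⇒ s:=0
H0 returns [2, 4]
H1 returns ([2, 4], 0)
H2 returns ([2, 4], 0)
H3 returns [([2, 4], 0)]
= [([2, 4], 0)]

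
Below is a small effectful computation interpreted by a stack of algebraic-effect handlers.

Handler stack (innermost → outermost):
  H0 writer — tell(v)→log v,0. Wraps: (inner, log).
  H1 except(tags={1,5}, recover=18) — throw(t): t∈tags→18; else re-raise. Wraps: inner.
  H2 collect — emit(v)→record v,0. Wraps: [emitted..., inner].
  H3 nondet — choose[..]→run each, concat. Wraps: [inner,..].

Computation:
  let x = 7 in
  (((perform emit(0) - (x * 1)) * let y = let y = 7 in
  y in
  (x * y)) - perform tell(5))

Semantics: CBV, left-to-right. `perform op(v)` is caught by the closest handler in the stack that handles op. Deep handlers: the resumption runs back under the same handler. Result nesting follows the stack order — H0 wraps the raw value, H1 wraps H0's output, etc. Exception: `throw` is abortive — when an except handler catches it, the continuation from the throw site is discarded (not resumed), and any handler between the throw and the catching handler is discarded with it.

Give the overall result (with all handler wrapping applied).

Answer: [[0, (-343, (5))]]

Working:
emit(0) @ H2 ⇒ out+=0
tell(5) @ H0 ⇒ log+=5
H0 returns (-343, (5))
H1 returns (-343, (5))
H2 returns [0, (-343, (5))]
H3 returns [[0, (-343, (5))]]
= [[0, (-343, (5))]]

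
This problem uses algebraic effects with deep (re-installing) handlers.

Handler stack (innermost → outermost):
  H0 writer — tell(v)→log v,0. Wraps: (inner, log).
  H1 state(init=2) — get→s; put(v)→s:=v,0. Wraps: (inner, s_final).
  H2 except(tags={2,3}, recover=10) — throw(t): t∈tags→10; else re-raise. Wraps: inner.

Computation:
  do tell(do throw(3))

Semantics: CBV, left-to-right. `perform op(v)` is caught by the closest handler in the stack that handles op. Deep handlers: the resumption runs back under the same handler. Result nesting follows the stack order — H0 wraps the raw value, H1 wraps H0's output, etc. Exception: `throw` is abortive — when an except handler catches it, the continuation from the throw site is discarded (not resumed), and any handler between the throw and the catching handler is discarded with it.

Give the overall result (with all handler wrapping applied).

Answer: 10

Working:
throw(3) @ H2 caught ⇒ 10
= 10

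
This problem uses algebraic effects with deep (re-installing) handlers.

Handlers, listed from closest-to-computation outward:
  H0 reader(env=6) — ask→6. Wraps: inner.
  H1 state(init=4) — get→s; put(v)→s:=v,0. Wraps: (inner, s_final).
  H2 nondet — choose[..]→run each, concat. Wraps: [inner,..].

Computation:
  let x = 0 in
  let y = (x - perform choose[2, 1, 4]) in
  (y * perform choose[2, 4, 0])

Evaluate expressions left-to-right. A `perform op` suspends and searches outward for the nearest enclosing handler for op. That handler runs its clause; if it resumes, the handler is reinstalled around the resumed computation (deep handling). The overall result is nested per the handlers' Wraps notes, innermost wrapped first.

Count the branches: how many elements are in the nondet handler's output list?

Step-by-step:
choose[2, 1, 4] @ H2
  branch[0] choose=2:
    choose[2, 4, 0] @ H2
      branch[0] choose=2:
        H0 returns -4
        H1 returns (-4, 4)
        H2 returns [(-4, 4)]
      branch[1] choose=4:
        H0 returns -8
        H1 returns (-8, 4)
        H2 returns [(-8, 4)]
      branch[2] choose=0:
        H0 returns 0
        H1 returns (0, 4)
        H2 returns [(0, 4)]
  branch[1] choose=1:
    choose[2, 4, 0] @ H2
      branch[0] choose=2:
        H0 returns -2
        H1 returns (-2, 4)
        H2 returns [(-2, 4)]
      branch[1] choose=4:
        H0 returns -4
        H1 returns (-4, 4)
        H2 returns [(-4, 4)]
      branch[2] choose=0:
        H0 returns 0
        H1 returns (0, 4)
        H2 returns [(0, 4)]
  branch[2] choose=4:
    choose[2, 4, 0] @ H2
      branch[0] choose=2:
        H0 returns -8
        H1 returns (-8, 4)
        H2 returns [(-8, 4)]
      branch[1] choose=4:
        H0 returns -16
        H1 returns (-16, 4)
        H2 returns [(-16, 4)]
      branch[2] choose=0:
        H0 returns 0
        H1 returns (0, 4)
        H2 returns [(0, 4)]
= [(-4, 4), (-8, 4), (0, 4), (-2, 4), (-4, 4), (0, 4), (-8, 4), (-16, 4), (0, 4)]

Answer: 9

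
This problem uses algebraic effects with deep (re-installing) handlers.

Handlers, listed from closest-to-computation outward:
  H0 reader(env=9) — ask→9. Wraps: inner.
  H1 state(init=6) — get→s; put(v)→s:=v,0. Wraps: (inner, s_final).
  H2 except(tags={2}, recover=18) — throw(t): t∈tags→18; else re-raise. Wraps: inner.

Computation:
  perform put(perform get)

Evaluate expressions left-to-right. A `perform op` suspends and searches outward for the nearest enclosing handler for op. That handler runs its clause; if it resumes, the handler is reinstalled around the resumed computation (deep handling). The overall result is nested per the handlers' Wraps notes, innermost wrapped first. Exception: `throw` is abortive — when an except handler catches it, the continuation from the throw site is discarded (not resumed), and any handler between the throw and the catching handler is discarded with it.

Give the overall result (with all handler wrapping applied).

Answer: (0, 6)

Working:
get @ H1 ⇒ 6
put(6) @ H1 ⇒ s:=6
H0 returns 0
H1 returns (0, 6)
H2 returns (0, 6)
= (0, 6)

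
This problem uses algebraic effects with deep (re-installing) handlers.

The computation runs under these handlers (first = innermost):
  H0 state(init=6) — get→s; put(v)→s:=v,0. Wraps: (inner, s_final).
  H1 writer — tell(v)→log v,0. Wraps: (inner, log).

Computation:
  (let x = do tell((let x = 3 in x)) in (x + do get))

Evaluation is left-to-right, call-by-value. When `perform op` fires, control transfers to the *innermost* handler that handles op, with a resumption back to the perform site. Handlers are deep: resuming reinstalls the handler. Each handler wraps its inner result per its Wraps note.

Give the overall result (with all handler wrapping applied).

Step-by-step:
tell(3) @ H1 ⇒ log+=3
get @ H0 ⇒ 6
H0 returns (6, 6)
H1 returns ((6, 6), (3))
= ((6, 6), (3))

Answer: ((6, 6), (3))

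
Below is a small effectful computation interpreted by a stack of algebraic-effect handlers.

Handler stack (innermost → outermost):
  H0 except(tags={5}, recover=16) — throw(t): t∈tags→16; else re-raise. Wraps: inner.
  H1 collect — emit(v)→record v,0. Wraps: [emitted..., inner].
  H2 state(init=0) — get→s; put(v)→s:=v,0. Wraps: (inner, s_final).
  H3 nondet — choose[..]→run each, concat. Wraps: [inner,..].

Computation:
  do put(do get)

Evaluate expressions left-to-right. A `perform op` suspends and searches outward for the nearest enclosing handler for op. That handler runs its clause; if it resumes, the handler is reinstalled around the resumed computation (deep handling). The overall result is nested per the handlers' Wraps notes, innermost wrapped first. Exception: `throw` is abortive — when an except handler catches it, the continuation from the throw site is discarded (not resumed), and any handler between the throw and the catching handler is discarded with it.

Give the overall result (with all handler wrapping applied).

Step-by-step:
get @ H2 ⇒ 0
put(0) @ H2 ⇒ s:=0
H0 returns 0
H1 returns [0]
H2 returns ([0], 0)
H3 returns [([0], 0)]
= [([0], 0)]

Answer: [([0], 0)]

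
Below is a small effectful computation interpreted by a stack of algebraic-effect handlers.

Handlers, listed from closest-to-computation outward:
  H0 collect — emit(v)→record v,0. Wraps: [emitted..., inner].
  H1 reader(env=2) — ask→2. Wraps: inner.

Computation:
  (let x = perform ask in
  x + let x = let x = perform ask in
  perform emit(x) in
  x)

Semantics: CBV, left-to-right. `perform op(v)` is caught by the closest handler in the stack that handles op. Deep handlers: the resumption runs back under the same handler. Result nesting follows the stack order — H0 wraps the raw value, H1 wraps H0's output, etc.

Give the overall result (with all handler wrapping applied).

Answer: [2, 2]

Step-by-step:
ask @ H1 ⇒ 2
ask @ H1 ⇒ 2
emit(2) @ H0 ⇒ out+=2
H0 returns [2, 2]
H1 returns [2, 2]
= [2, 2]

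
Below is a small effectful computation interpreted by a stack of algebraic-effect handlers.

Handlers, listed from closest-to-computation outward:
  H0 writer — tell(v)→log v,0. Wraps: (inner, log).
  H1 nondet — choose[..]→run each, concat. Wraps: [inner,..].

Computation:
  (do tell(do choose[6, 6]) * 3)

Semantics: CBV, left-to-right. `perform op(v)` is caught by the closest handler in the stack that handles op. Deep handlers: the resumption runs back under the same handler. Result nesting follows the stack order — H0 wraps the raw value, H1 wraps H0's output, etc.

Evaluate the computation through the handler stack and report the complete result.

Answer: [(0, (6)), (0, (6))]

Working:
choose[6, 6] @ H1
  branch[0] choose=6:
    tell(6) @ H0 ⇒ log+=6
    H0 returns (0, (6))
    H1 returns [(0, (6))]
  branch[1] choose=6:
    tell(6) @ H0 ⇒ log+=6
    H0 returns (0, (6))
    H1 returns [(0, (6))]
= [(0, (6)), (0, (6))]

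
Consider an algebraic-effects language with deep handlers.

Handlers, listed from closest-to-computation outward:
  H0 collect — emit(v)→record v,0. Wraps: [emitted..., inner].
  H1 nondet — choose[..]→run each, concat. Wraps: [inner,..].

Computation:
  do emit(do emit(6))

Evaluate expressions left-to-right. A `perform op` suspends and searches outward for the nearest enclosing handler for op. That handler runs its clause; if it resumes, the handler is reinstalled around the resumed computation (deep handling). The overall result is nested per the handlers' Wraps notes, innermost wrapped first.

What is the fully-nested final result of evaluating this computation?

Step-by-step:
emit(6) @ H0 ⇒ out+=6
emit(0) @ H0 ⇒ out+=0
H0 returns [6, 0, 0]
H1 returns [[6, 0, 0]]
= [[6, 0, 0]]

Answer: [[6, 0, 0]]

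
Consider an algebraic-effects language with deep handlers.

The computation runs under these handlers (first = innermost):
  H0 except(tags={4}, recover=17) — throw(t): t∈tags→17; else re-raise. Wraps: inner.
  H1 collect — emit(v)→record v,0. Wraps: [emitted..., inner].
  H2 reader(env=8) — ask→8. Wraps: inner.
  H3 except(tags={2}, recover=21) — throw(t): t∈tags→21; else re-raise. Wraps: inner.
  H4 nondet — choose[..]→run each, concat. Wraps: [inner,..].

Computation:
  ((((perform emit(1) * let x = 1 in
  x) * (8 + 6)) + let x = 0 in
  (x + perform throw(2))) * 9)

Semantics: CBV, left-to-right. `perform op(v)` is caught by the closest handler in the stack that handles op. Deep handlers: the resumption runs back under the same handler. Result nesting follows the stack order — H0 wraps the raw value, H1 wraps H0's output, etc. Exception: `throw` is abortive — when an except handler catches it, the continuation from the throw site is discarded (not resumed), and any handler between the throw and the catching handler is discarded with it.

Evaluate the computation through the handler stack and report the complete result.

Answer: [21]

Working:
emit(1) @ H1 ⇒ out+=1
throw(2) @ H0 re-raised
throw(2) @ H3 caught ⇒ 21
H4 returns [21]
= [21]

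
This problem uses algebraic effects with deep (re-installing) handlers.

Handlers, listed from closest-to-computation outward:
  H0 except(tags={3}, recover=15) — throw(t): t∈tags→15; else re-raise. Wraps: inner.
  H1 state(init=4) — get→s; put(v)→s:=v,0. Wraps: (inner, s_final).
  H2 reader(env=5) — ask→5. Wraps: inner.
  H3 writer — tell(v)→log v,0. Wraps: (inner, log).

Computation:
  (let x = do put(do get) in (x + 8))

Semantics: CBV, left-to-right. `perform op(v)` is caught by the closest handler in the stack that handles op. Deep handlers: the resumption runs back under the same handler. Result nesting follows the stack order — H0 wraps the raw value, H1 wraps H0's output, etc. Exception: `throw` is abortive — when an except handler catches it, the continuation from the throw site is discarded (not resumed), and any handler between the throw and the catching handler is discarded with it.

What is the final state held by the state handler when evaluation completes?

Evaluation trace:
get @ H1 ⇒ 4
put(4) @ H1 ⇒ s:=4
H0 returns 8
H1 returns (8, 4)
H2 returns (8, 4)
H3 returns ((8, 4), ())
= ((8, 4), ())

Answer: 4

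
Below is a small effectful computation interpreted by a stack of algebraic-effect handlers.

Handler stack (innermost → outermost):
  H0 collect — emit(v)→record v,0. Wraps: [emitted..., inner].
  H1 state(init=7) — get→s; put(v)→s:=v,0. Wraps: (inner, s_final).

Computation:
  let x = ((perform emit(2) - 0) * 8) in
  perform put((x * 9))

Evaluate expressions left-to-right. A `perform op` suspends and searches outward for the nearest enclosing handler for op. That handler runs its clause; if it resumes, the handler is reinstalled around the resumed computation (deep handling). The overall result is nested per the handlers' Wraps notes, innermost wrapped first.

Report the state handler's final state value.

Evaluation trace:
emit(2) @ H0 ⇒ out+=2
put(0) @ H1 ⇒ s:=0
H0 returns [2, 0]
H1 returns ([2, 0], 0)
= ([2, 0], 0)

Answer: 0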